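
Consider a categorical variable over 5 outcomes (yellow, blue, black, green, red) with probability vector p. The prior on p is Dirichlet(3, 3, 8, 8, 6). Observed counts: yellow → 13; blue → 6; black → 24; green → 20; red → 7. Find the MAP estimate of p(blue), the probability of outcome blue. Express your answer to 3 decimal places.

The posterior is Dirichlet(αᵢ + nᵢ) = Dirichlet(16, 9, 32, 28, 13).
For a Dirichlet(a₁,…,a_K) with all aᵢ > 1, the mode has j-th component (aⱼ − 1)/(Σaᵢ − K).
Here Σaᵢ = 98 and K = 5, so p(blue) = (9 − 1)/(98 − 5) = 8/93 ≈ 0.086.

MAP estimate of p(blue) = 0.086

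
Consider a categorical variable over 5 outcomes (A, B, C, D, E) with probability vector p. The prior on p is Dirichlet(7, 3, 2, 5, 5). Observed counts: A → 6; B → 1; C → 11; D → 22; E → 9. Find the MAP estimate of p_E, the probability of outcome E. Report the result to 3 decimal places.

The posterior is Dirichlet(αᵢ + nᵢ) = Dirichlet(13, 4, 13, 27, 14).
For a Dirichlet(a₁,…,a_K) with all aᵢ > 1, the mode has j-th component (aⱼ − 1)/(Σaᵢ − K).
Here Σaᵢ = 71 and K = 5, so p_E = (14 − 1)/(71 − 5) = 13/66 ≈ 0.197.

MAP estimate of p_E = 0.197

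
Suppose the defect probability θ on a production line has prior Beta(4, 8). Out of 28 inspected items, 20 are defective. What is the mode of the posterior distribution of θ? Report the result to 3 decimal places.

Prior: Beta(4, 8).
Data: 20 successes in 28 trials. The binomial likelihood contributes θ^20(1−θ)^8, so the posterior is Beta(4+20, 8+8) = Beta(24, 16).
For Beta(a, b) with a, b > 1 the mode is (a−1)/(a+b−2) = 23/38 ≈ 0.605.

θ̂_MAP = 0.605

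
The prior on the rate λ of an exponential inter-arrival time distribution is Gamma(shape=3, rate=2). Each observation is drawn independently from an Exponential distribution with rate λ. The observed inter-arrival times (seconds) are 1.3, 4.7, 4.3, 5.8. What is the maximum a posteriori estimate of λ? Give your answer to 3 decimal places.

λ̂_MAP = 0.331

The Exponential(rate=λ) likelihood is ∝ λ^n e^(−λΣtᵢ). Here n = 4 and Σtᵢ = 1.3 + 4.7 + 4.3 + 5.8 = 16.1.
Posterior ∝ λ^2e^(−2λ) · λ^4e^(−16.1λ) = λ^6e^(−18.1λ), i.e. Gamma(7, 18.1).
Mode = (a−1)/b = 6/18.1 ≈ 0.331.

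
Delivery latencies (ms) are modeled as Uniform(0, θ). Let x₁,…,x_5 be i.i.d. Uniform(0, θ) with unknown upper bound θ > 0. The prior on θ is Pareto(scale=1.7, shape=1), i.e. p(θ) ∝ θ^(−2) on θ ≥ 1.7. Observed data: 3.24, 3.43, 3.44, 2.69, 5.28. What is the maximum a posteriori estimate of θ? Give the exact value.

The Uniform(0, θ) likelihood is θ^(−n) for θ ≥ max(xᵢ), zero otherwise. Here max(xᵢ) = 5.28.
Posterior ∝ θ^(−2) · θ^(−5) = θ^(−7) on θ ≥ max(1.7, 5.28) = 5.28.
This density is strictly decreasing in θ, so the posterior mode lies at the lower boundary of the support.

θ̂_MAP = 5.28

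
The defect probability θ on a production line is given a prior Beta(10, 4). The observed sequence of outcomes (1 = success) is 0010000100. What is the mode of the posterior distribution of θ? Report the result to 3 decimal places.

Prior: Beta(10, 4).
Data: 2 successes in 10 trials (from the sequence). The binomial likelihood contributes θ^2(1−θ)^8, so the posterior is Beta(10+2, 4+8) = Beta(12, 12).
For Beta(a, b) with a, b > 1 the mode is (a−1)/(a+b−2) = 11/22 ≈ 0.500.

θ̂_MAP = 0.500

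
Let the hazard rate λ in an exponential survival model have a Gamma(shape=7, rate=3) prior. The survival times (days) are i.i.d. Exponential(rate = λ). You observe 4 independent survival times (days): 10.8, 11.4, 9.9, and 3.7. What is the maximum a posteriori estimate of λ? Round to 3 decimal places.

λ̂_MAP = 0.258

The Exponential(rate=λ) likelihood is ∝ λ^n e^(−λΣtᵢ). Here n = 4 and Σtᵢ = 10.8 + 11.4 + 9.9 + 3.7 = 35.8.
Posterior ∝ λ^6e^(−3λ) · λ^4e^(−35.8λ) = λ^10e^(−38.8λ), i.e. Gamma(11, 38.8).
Mode = (a−1)/b = 10/38.8 ≈ 0.258.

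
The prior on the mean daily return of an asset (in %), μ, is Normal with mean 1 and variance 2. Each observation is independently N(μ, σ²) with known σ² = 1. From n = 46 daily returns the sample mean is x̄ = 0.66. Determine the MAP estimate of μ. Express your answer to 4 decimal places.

μ̂_MAP = 0.6637

n = 46, x̄ = 0.66.
For a Normal prior and Normal likelihood with known variance, the posterior is Normal; its mode equals its mean, the precision-weighted average.
Prior precision 1/σ₀² = 1/2 = 0.5; data precision n/σ² = 46/1 = 46.
μ̂ = (0.5·1 + 46·0.66) / (0.5 + 46) = 30.86/46.5 = 1543/2325 ≈ 0.6637.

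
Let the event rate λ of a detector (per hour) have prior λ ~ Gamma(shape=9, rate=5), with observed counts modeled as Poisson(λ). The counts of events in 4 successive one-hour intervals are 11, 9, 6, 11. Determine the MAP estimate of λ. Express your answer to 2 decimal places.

λ̂_MAP = 5.00

Σxᵢ = 11+9+6+11 = 37, with n = 4.
Posterior ∝ λ^8e^(−5λ) · λ^37e^(−4λ) = λ^45e^(−9λ), i.e. Gamma(shape=46, rate=9).
The mode of a Gamma(a, b) with a ≥ 1 (shape–rate) is (a−1)/b = 45/9 ≈ 5.00.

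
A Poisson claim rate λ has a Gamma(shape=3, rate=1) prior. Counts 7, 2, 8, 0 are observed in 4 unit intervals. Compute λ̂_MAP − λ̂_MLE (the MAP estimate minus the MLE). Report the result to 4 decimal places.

Σxᵢ = 17. Posterior is Gamma(20, 5); MAP = (20−1)/5 = 19/5 ≈ 3.80000.
MLE = x̄ = 17/4 ≈ 4.25000.
Difference = 19/5 − 17/4 = -9/20 ≈ -0.4500.

MAP − MLE = -0.4500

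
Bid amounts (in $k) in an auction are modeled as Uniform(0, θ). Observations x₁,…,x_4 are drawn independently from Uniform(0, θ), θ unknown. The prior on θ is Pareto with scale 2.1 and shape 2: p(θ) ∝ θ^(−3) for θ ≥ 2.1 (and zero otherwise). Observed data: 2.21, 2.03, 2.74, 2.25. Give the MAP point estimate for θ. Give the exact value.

θ̂_MAP = 2.74

The Uniform(0, θ) likelihood is θ^(−n) for θ ≥ max(xᵢ), zero otherwise. Here max(xᵢ) = 2.74.
Posterior ∝ θ^(−3) · θ^(−4) = θ^(−7) on θ ≥ max(2.1, 2.74) = 2.74.
This density is strictly decreasing in θ, so the posterior mode lies at the lower boundary of the support.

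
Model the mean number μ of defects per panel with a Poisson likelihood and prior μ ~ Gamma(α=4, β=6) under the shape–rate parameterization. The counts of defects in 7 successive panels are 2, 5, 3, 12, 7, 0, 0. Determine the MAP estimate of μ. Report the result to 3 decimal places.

μ̂_MAP = 2.462

Σxᵢ = 2+5+3+12+7+0+0 = 29, with n = 7.
Posterior ∝ μ^3e^(−6μ) · μ^29e^(−7μ) = μ^32e^(−13μ), i.e. Gamma(shape=33, rate=13).
The mode of a Gamma(a, b) with a ≥ 1 (shape–rate) is (a−1)/b = 32/13 ≈ 2.462.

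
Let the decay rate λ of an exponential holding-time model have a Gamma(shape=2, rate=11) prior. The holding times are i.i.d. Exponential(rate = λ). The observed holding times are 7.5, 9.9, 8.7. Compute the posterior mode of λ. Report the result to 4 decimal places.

λ̂_MAP = 0.1078

The Exponential(rate=λ) likelihood is ∝ λ^n e^(−λΣtᵢ). Here n = 3 and Σtᵢ = 7.5 + 9.9 + 8.7 = 26.1.
Posterior ∝ λe^(−11λ) · λ^3e^(−26.1λ) = λ^4e^(−37.1λ), i.e. Gamma(5, 37.1).
Mode = (a−1)/b = 4/37.1 ≈ 0.1078.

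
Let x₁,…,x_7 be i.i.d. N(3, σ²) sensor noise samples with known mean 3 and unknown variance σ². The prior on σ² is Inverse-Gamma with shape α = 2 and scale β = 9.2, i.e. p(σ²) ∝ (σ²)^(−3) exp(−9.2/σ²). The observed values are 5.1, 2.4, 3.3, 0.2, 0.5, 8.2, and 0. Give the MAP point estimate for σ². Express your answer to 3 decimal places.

σ̂²_MAP = 5.645

Sum of squared deviations about the known mean: SS = (5.1−3)² + (2.4−3)² + (3.3−3)² + (0.2−3)² + (0.5−3)² + (8.2−3)² + (0−3)² = 54.99.
The Normal likelihood contributes (σ²)^(−n/2) exp(−SS/(2σ²)), so the posterior is Inverse-Gamma(α + n/2, β + SS/2) = Inverse-Gamma(5.5, 36.695).
The mode of Inverse-Gamma(a, b) is b/(a+1) = 36.695/6.5 ≈ 5.645.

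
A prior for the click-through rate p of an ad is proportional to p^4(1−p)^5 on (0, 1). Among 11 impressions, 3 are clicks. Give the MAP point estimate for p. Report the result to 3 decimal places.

p̂_MAP = 0.350

The prior density ∝ p^4(1−p)^5 is the kernel of Beta(5, 6).
Data: 3 successes in 11 trials. The binomial likelihood contributes p^3(1−p)^8, so the posterior is Beta(5+3, 6+8) = Beta(8, 14).
For Beta(a, b) with a, b > 1 the mode is (a−1)/(a+b−2) = 7/20 ≈ 0.350.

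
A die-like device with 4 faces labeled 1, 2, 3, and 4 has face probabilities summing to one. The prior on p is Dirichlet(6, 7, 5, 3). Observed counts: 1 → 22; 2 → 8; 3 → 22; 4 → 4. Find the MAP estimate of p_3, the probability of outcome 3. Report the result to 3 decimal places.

The posterior is Dirichlet(αᵢ + nᵢ) = Dirichlet(28, 15, 27, 7).
For a Dirichlet(a₁,…,a_K) with all aᵢ > 1, the mode has j-th component (aⱼ − 1)/(Σaᵢ − K).
Here Σaᵢ = 77 and K = 4, so p_3 = (27 − 1)/(77 − 4) = 26/73 ≈ 0.356.

MAP estimate: 0.356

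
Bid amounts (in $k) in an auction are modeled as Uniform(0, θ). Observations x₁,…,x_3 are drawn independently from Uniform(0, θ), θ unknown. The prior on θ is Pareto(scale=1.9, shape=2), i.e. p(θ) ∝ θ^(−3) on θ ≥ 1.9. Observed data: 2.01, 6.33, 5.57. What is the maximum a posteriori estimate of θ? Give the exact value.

The Uniform(0, θ) likelihood is θ^(−n) for θ ≥ max(xᵢ), zero otherwise. Here max(xᵢ) = 6.33.
Posterior ∝ θ^(−3) · θ^(−3) = θ^(−6) on θ ≥ max(1.9, 6.33) = 6.33.
This density is strictly decreasing in θ, so the posterior mode lies at the lower boundary of the support.

θ̂_MAP = 6.33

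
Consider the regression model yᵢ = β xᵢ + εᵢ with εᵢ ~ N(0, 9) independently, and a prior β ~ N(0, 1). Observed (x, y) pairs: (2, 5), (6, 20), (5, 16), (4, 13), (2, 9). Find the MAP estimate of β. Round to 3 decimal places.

β̂_MAP = 2.979

log p(β | y) = −Σ(yᵢ − βxᵢ)²/(2·9) − β²/(2·1) + const.
Setting the derivative to zero: Σxᵢ(yᵢ − βxᵢ)/9 − β/1 = 0, so β = Σxᵢyᵢ / (Σxᵢ² + σ²/τ²).
Σxᵢyᵢ = 2·5 + 6·20 + 5·16 + 4·13 + 2·9 = 280; Σxᵢ² = 85; σ²/τ² = 9.
β̂_MAP = 280 / (85 + 9) = 280/94 ≈ 2.979.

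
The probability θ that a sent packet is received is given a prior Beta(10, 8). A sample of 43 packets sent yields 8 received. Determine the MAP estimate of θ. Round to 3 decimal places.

θ̂_MAP = 0.288

Prior: Beta(10, 8).
Data: 8 successes in 43 trials. The binomial likelihood contributes θ^8(1−θ)^35, so the posterior is Beta(10+8, 8+35) = Beta(18, 43).
For Beta(a, b) with a, b > 1 the mode is (a−1)/(a+b−2) = 17/59 ≈ 0.288.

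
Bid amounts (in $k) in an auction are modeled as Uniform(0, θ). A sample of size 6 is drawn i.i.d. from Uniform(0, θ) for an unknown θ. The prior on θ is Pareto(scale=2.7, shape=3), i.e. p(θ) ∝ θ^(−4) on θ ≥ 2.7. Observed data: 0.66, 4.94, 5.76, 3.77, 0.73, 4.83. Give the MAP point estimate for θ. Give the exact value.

θ̂_MAP = 5.76

The Uniform(0, θ) likelihood is θ^(−n) for θ ≥ max(xᵢ), zero otherwise. Here max(xᵢ) = 5.76.
Posterior ∝ θ^(−4) · θ^(−6) = θ^(−10) on θ ≥ max(2.7, 5.76) = 5.76.
This density is strictly decreasing in θ, so the posterior mode lies at the lower boundary of the support.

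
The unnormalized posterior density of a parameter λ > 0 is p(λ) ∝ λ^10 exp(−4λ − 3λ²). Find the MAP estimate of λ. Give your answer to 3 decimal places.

ℓ'(λ) = 10/λ − 4 − 6λ. Setting this to zero and multiplying by λ: 6λ² + 4λ − 10 = 0.
λ = (−4 + √(4² + 4·6·10)) / (2·6) = (−4 + √256) / 12 = (−4 + 16)/12 = 1.
ℓ''(λ) = −10/λ² − 6 < 0, confirming a maximum.

λ̂_MAP = 1.000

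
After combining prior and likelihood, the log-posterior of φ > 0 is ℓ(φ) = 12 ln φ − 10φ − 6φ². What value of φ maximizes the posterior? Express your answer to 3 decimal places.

φ̂_MAP = 0.667

ℓ'(φ) = 12/φ − 10 − 12φ. Setting this to zero and multiplying by φ: 12φ² + 10φ − 12 = 0.
φ = (−10 + √(10² + 4·12·12)) / (2·12) = (−10 + √676) / 24 = (−10 + 26)/24 = 2/3.
ℓ''(φ) = −12/φ² − 12 < 0, confirming a maximum.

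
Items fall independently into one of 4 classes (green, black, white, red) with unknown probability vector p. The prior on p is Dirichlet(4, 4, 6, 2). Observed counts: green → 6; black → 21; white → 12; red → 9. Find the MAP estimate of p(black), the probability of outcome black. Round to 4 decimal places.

The posterior is Dirichlet(αᵢ + nᵢ) = Dirichlet(10, 25, 18, 11).
For a Dirichlet(a₁,…,a_K) with all aᵢ > 1, the mode has j-th component (aⱼ − 1)/(Σaᵢ − K).
Here Σaᵢ = 64 and K = 4, so p(black) = (25 − 1)/(64 − 4) = 24/60 ≈ 0.4000.

MAP estimate of p(black) = 0.4000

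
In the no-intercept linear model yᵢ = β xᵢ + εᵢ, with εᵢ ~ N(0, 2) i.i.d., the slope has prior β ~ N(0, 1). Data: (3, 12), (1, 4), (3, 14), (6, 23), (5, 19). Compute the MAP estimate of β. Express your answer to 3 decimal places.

β̂_MAP = 3.841

log p(β | y) = −Σ(yᵢ − βxᵢ)²/(2·2) − β²/(2·1) + const.
Setting the derivative to zero: Σxᵢ(yᵢ − βxᵢ)/2 − β/1 = 0, so β = Σxᵢyᵢ / (Σxᵢ² + σ²/τ²).
Σxᵢyᵢ = 3·12 + 1·4 + 3·14 + 6·23 + 5·19 = 315; Σxᵢ² = 80; σ²/τ² = 2.
β̂_MAP = 315 / (80 + 2) = 315/82 ≈ 3.841.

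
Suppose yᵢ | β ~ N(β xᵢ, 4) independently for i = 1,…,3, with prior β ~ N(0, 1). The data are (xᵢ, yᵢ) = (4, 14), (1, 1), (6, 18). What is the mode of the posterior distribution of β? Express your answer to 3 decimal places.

log p(β | y) = −Σ(yᵢ − βxᵢ)²/(2·4) − β²/(2·1) + const.
Setting the derivative to zero: Σxᵢ(yᵢ − βxᵢ)/4 − β/1 = 0, so β = Σxᵢyᵢ / (Σxᵢ² + σ²/τ²).
Σxᵢyᵢ = 4·14 + 1·1 + 6·18 = 165; Σxᵢ² = 53; σ²/τ² = 4.
β̂_MAP = 165 / (53 + 4) = 165/57 ≈ 2.895.

β̂_MAP = 2.895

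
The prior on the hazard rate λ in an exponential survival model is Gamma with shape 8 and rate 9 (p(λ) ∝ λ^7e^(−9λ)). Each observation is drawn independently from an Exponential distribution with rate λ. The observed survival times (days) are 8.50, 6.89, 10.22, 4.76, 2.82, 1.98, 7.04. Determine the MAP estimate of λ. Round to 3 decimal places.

The Exponential(rate=λ) likelihood is ∝ λ^n e^(−λΣtᵢ). Here n = 7 and Σtᵢ = 8.50 + 6.89 + 10.22 + 4.76 + 2.82 + 1.98 + 7.04 = 42.21.
Posterior ∝ λ^7e^(−9λ) · λ^7e^(−42.21λ) = λ^14e^(−51.21λ), i.e. Gamma(15, 51.21).
Mode = (a−1)/b = 14/51.21 ≈ 0.273.

λ̂_MAP = 0.273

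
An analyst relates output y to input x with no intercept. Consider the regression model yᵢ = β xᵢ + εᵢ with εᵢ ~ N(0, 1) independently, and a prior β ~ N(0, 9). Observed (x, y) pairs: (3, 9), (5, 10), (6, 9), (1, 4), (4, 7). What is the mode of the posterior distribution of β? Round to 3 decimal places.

log p(β | y) = −Σ(yᵢ − βxᵢ)²/(2·1) − β²/(2·9) + const.
Setting the derivative to zero: Σxᵢ(yᵢ − βxᵢ)/1 − β/9 = 0, so β = Σxᵢyᵢ / (Σxᵢ² + σ²/τ²).
Σxᵢyᵢ = 3·9 + 5·10 + 6·9 + 1·4 + 4·7 = 163; Σxᵢ² = 87; σ²/τ² = 1/9.
β̂_MAP = 163 / (87 + 1/9) = 163/(784/9) = 1467/784 ≈ 1.871.

β̂_MAP = 1.871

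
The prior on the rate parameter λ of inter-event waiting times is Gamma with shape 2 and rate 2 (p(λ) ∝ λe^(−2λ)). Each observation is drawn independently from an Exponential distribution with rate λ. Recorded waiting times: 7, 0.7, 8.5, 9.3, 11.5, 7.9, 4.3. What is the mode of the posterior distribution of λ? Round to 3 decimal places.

The Exponential(rate=λ) likelihood is ∝ λ^n e^(−λΣtᵢ). Here n = 7 and Σtᵢ = 7 + 0.7 + 8.5 + 9.3 + 11.5 + 7.9 + 4.3 = 49.2.
Posterior ∝ λe^(−2λ) · λ^7e^(−49.2λ) = λ^8e^(−51.2λ), i.e. Gamma(9, 51.2).
Mode = (a−1)/b = 8/51.2 ≈ 0.156.

λ̂_MAP = 0.156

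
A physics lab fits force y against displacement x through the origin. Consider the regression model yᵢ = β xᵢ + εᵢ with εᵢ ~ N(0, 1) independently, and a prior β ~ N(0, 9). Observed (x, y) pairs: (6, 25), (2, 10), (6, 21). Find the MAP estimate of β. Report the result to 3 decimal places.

log p(β | y) = −Σ(yᵢ − βxᵢ)²/(2·1) − β²/(2·9) + const.
Setting the derivative to zero: Σxᵢ(yᵢ − βxᵢ)/1 − β/9 = 0, so β = Σxᵢyᵢ / (Σxᵢ² + σ²/τ²).
Σxᵢyᵢ = 6·25 + 2·10 + 6·21 = 296; Σxᵢ² = 76; σ²/τ² = 1/9.
β̂_MAP = 296 / (76 + 1/9) = 296/(685/9) = 2664/685 ≈ 3.889.

β̂_MAP = 3.889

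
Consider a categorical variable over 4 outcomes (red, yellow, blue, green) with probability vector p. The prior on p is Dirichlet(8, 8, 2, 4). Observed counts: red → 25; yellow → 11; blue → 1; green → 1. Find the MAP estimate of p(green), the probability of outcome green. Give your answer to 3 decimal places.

The posterior is Dirichlet(αᵢ + nᵢ) = Dirichlet(33, 19, 3, 5).
For a Dirichlet(a₁,…,a_K) with all aᵢ > 1, the mode has j-th component (aⱼ − 1)/(Σaᵢ − K).
Here Σaᵢ = 60 and K = 4, so p(green) = (5 − 1)/(60 − 4) = 4/56 ≈ 0.071.

MAP estimate of p(green) = 0.071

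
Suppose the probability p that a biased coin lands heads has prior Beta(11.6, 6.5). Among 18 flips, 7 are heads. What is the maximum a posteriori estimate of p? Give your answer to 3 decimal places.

p̂_MAP = 0.516

Prior: Beta(11.6, 6.5).
Data: 7 successes in 18 trials. The binomial likelihood contributes p^7(1−p)^11, so the posterior is Beta(11.6+7, 6.5+11) = Beta(18.6, 17.5).
For Beta(a, b) with a, b > 1 the mode is (a−1)/(a+b−2) = 17.6/34.1 ≈ 0.516.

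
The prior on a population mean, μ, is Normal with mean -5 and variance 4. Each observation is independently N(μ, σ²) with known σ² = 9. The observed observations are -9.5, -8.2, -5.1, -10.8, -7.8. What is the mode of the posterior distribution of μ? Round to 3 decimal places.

n = 5; x̄ = ((-9.5) + (-8.2) + (-5.1) + (-10.8) + (-7.8))/5 = -41.4/5 = -8.28.
For a Normal prior and Normal likelihood with known variance, the posterior is Normal; its mode equals its mean, the precision-weighted average.
Prior precision 1/σ₀² = 1/4 = 0.25; data precision n/σ² = 5/9.
μ̂ = (0.25·(-5) + (5/9)·(-8.28)) / (0.25 + 5/9) = (-5.85)/(29/36) = -1053/145 ≈ -7.262.

μ̂_MAP = -7.262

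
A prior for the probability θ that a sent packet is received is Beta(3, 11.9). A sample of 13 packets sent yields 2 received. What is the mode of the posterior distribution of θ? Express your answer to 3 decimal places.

Prior: Beta(3, 11.9).
Data: 2 successes in 13 trials. The binomial likelihood contributes θ^2(1−θ)^11, so the posterior is Beta(3+2, 11.9+11) = Beta(5, 22.9).
For Beta(a, b) with a, b > 1 the mode is (a−1)/(a+b−2) = 4/25.9 ≈ 0.154.

θ̂_MAP = 0.154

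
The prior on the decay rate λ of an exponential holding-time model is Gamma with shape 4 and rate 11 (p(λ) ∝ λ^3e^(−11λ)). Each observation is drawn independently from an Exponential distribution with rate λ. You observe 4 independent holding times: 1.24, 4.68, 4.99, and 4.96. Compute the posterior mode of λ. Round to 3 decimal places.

The Exponential(rate=λ) likelihood is ∝ λ^n e^(−λΣtᵢ). Here n = 4 and Σtᵢ = 1.24 + 4.68 + 4.99 + 4.96 = 15.87.
Posterior ∝ λ^3e^(−11λ) · λ^4e^(−15.87λ) = λ^7e^(−26.87λ), i.e. Gamma(8, 26.87).
Mode = (a−1)/b = 7/26.87 ≈ 0.261.

λ̂_MAP = 0.261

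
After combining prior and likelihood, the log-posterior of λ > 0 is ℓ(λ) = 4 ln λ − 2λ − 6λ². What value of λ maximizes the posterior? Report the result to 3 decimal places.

ℓ'(λ) = 4/λ − 2 − 12λ. Setting this to zero and multiplying by λ: 12λ² + 2λ − 4 = 0.
λ = (−2 + √(2² + 4·12·4)) / (2·12) = (−2 + √196) / 24 = (−2 + 14)/24 = 1/2.
ℓ''(λ) = −4/λ² − 12 < 0, confirming a maximum.

λ̂_MAP = 0.500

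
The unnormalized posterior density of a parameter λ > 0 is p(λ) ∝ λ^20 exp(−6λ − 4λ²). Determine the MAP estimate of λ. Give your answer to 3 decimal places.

λ̂_MAP = 1.250

ℓ'(λ) = 20/λ − 6 − 8λ. Setting this to zero and multiplying by λ: 8λ² + 6λ − 20 = 0.
λ = (−6 + √(6² + 4·8·20)) / (2·8) = (−6 + √676) / 16 = (−6 + 26)/16 = 5/4.
ℓ''(λ) = −20/λ² − 8 < 0, confirming a maximum.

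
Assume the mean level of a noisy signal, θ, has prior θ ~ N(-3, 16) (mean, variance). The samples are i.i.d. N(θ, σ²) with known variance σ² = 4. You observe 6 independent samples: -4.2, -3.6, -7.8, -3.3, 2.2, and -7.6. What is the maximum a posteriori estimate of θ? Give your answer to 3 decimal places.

n = 6; x̄ = ((-4.2) + (-3.6) + (-7.8) + (-3.3) + 2.2 + (-7.6))/6 = -24.3/6 = -4.05.
For a Normal prior and Normal likelihood with known variance, the posterior is Normal; its mode equals its mean, the precision-weighted average.
Prior precision 1/σ₀² = 1/16 = 0.0625; data precision n/σ² = 6/4 = 1.5.
θ̂ = (0.0625·(-3) + 1.5·(-4.05)) / (0.0625 + 1.5) = (-6.2625)/1.5625 = -4.008.

θ̂_MAP = -4.008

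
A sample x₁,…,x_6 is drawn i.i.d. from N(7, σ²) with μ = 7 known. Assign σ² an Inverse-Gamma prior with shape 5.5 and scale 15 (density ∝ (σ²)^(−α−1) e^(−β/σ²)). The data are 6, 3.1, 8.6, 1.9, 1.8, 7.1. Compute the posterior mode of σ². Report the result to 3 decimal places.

σ̂²_MAP = 5.359

Sum of squared deviations about the known mean: SS = (6−7)² + (3.1−7)² + (8.6−7)² + (1.9−7)² + (1.8−7)² + (7.1−7)² = 71.83.
The Normal likelihood contributes (σ²)^(−n/2) exp(−SS/(2σ²)), so the posterior is Inverse-Gamma(α + n/2, β + SS/2) = Inverse-Gamma(8.5, 50.915).
The mode of Inverse-Gamma(a, b) is b/(a+1) = 50.915/9.5 ≈ 5.359.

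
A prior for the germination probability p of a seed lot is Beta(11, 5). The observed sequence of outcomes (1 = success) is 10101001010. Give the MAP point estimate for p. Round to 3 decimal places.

p̂_MAP = 0.600

Prior: Beta(11, 5).
Data: 5 successes in 11 trials (from the sequence). The binomial likelihood contributes p^5(1−p)^6, so the posterior is Beta(11+5, 5+6) = Beta(16, 11).
For Beta(a, b) with a, b > 1 the mode is (a−1)/(a+b−2) = 15/25 ≈ 0.600.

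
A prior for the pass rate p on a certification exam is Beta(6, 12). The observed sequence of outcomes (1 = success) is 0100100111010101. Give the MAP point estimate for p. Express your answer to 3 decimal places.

Prior: Beta(6, 12).
Data: 8 successes in 16 trials (from the sequence). The binomial likelihood contributes p^8(1−p)^8, so the posterior is Beta(6+8, 12+8) = Beta(14, 20).
For Beta(a, b) with a, b > 1 the mode is (a−1)/(a+b−2) = 13/32 ≈ 0.406.

p̂_MAP = 0.406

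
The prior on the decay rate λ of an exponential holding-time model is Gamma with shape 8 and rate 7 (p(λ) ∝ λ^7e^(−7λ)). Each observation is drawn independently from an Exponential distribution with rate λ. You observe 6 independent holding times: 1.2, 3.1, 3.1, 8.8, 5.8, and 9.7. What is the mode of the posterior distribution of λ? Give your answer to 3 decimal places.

λ̂_MAP = 0.336

The Exponential(rate=λ) likelihood is ∝ λ^n e^(−λΣtᵢ). Here n = 6 and Σtᵢ = 1.2 + 3.1 + 3.1 + 8.8 + 5.8 + 9.7 = 31.7.
Posterior ∝ λ^7e^(−7λ) · λ^6e^(−31.7λ) = λ^13e^(−38.7λ), i.e. Gamma(14, 38.7).
Mode = (a−1)/b = 13/38.7 ≈ 0.336.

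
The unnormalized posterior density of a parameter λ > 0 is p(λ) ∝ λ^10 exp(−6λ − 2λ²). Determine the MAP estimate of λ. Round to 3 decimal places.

λ̂_MAP = 1.000

ℓ'(λ) = 10/λ − 6 − 4λ. Setting this to zero and multiplying by λ: 4λ² + 6λ − 10 = 0.
λ = (−6 + √(6² + 4·4·10)) / (2·4) = (−6 + √196) / 8 = (−6 + 14)/8 = 1.
ℓ''(λ) = −10/λ² − 4 < 0, confirming a maximum.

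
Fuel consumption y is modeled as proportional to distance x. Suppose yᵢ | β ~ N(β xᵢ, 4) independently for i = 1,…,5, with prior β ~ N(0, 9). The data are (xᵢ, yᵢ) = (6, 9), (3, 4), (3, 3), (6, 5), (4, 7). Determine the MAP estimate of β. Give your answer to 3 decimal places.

β̂_MAP = 1.249

log p(β | y) = −Σ(yᵢ − βxᵢ)²/(2·4) − β²/(2·9) + const.
Setting the derivative to zero: Σxᵢ(yᵢ − βxᵢ)/4 − β/9 = 0, so β = Σxᵢyᵢ / (Σxᵢ² + σ²/τ²).
Σxᵢyᵢ = 6·9 + 3·4 + 3·3 + 6·5 + 4·7 = 133; Σxᵢ² = 106; σ²/τ² = 4/9.
β̂_MAP = 133 / (106 + 4/9) = 133/(958/9) = 1197/958 ≈ 1.249.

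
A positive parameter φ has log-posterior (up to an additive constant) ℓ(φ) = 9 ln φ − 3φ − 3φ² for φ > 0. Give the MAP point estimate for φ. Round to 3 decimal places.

ℓ'(φ) = 9/φ − 3 − 6φ. Setting this to zero and multiplying by φ: 6φ² + 3φ − 9 = 0.
φ = (−3 + √(3² + 4·6·9)) / (2·6) = (−3 + √225) / 12 = (−3 + 15)/12 = 1.
ℓ''(φ) = −9/φ² − 6 < 0, confirming a maximum.

φ̂_MAP = 1.000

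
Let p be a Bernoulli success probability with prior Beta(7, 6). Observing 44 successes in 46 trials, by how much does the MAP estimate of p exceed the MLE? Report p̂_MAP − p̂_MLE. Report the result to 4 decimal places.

MAP − MLE = -0.0793

Posterior is Beta(51, 8); MAP = (51−1)/(59−2) = 50/57 ≈ 0.87719.
MLE ignores the prior: p̂_MLE = k/n = 44/46 ≈ 0.95652.
Difference = 50/57 − 44/46 = -104/1311 ≈ -0.0793.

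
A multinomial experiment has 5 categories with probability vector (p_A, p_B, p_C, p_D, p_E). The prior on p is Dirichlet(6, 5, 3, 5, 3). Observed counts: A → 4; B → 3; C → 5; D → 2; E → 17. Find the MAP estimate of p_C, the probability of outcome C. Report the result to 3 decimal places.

MAP estimate of p_C = 0.146

The posterior is Dirichlet(αᵢ + nᵢ) = Dirichlet(10, 8, 8, 7, 20).
For a Dirichlet(a₁,…,a_K) with all aᵢ > 1, the mode has j-th component (aⱼ − 1)/(Σaᵢ − K).
Here Σaᵢ = 53 and K = 5, so p_C = (8 − 1)/(53 − 5) = 7/48 ≈ 0.146.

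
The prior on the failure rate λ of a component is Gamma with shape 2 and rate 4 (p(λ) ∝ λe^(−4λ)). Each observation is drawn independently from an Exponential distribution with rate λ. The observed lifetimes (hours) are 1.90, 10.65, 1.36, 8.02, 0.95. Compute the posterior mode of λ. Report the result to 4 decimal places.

The Exponential(rate=λ) likelihood is ∝ λ^n e^(−λΣtᵢ). Here n = 5 and Σtᵢ = 1.90 + 10.65 + 1.36 + 8.02 + 0.95 = 22.88.
Posterior ∝ λe^(−4λ) · λ^5e^(−22.88λ) = λ^6e^(−26.88λ), i.e. Gamma(7, 26.88).
Mode = (a−1)/b = 6/26.88 ≈ 0.2232.

λ̂_MAP = 0.2232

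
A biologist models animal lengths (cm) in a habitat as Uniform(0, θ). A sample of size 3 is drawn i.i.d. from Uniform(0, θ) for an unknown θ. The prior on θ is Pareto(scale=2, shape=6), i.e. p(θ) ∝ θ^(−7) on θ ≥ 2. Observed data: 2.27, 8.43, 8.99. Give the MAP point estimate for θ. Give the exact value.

θ̂_MAP = 8.99

The Uniform(0, θ) likelihood is θ^(−n) for θ ≥ max(xᵢ), zero otherwise. Here max(xᵢ) = 8.99.
Posterior ∝ θ^(−7) · θ^(−3) = θ^(−10) on θ ≥ max(2, 8.99) = 8.99.
This density is strictly decreasing in θ, so the posterior mode lies at the lower boundary of the support.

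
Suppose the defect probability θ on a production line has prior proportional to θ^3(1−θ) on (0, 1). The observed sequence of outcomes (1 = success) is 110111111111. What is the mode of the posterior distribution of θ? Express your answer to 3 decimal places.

The prior density ∝ θ^3(1−θ)^1 is the kernel of Beta(4, 2).
Data: 11 successes in 12 trials (from the sequence). The binomial likelihood contributes θ^11(1−θ)^1, so the posterior is Beta(4+11, 2+1) = Beta(15, 3).
For Beta(a, b) with a, b > 1 the mode is (a−1)/(a+b−2) = 14/16 ≈ 0.875.

θ̂_MAP = 0.875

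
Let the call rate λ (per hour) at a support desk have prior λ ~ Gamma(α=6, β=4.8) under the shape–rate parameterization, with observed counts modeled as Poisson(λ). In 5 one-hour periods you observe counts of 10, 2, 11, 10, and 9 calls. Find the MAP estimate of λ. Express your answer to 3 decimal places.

λ̂_MAP = 4.796

Σxᵢ = 10+2+11+10+9 = 42, with n = 5.
Posterior ∝ λ^5e^(−4.8λ) · λ^42e^(−5λ) = λ^47e^(−9.8λ), i.e. Gamma(shape=48, rate=9.8).
The mode of a Gamma(a, b) with a ≥ 1 (shape–rate) is (a−1)/b = 47/9.8 ≈ 4.796.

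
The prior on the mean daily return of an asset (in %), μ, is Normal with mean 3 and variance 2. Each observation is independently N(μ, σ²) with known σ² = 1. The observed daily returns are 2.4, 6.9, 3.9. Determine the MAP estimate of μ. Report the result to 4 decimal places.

μ̂_MAP = 4.2000

n = 3; x̄ = (2.4 + 6.9 + 3.9)/3 = 13.2/3 = 4.4.
For a Normal prior and Normal likelihood with known variance, the posterior is Normal; its mode equals its mean, the precision-weighted average.
Prior precision 1/σ₀² = 1/2 = 0.5; data precision n/σ² = 3/1 = 3.
μ̂ = (0.5·3 + 3·4.4) / (0.5 + 3) = 14.7/3.5 = 4.2000.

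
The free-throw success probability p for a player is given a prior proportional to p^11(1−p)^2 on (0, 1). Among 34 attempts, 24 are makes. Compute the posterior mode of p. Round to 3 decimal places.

p̂_MAP = 0.745

The prior density ∝ p^11(1−p)^2 is the kernel of Beta(12, 3).
Data: 24 successes in 34 trials. The binomial likelihood contributes p^24(1−p)^10, so the posterior is Beta(12+24, 3+10) = Beta(36, 13).
For Beta(a, b) with a, b > 1 the mode is (a−1)/(a+b−2) = 35/47 ≈ 0.745.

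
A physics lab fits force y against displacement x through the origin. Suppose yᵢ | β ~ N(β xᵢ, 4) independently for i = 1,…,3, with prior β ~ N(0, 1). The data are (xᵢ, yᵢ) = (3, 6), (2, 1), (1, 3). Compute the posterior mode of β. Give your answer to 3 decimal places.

log p(β | y) = −Σ(yᵢ − βxᵢ)²/(2·4) − β²/(2·1) + const.
Setting the derivative to zero: Σxᵢ(yᵢ − βxᵢ)/4 − β/1 = 0, so β = Σxᵢyᵢ / (Σxᵢ² + σ²/τ²).
Σxᵢyᵢ = 3·6 + 2·1 + 1·3 = 23; Σxᵢ² = 14; σ²/τ² = 4.
β̂_MAP = 23 / (14 + 4) = 23/18 ≈ 1.278.

β̂_MAP = 1.278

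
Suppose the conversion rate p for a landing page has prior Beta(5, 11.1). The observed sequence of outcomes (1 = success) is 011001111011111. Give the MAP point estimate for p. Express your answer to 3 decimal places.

Prior: Beta(5, 11.1).
Data: 11 successes in 15 trials (from the sequence). The binomial likelihood contributes p^11(1−p)^4, so the posterior is Beta(5+11, 11.1+4) = Beta(16, 15.1).
For Beta(a, b) with a, b > 1 the mode is (a−1)/(a+b−2) = 15/29.1 ≈ 0.515.

p̂_MAP = 0.515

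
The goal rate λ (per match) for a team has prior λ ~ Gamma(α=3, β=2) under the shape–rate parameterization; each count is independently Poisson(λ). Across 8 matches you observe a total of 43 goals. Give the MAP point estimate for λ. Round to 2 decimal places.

Σxᵢ = 43, n = 8.
Posterior ∝ λ^2e^(−2λ) · λ^43e^(−8λ) = λ^45e^(−10λ), i.e. Gamma(shape=46, rate=10).
The mode of a Gamma(a, b) with a ≥ 1 (shape–rate) is (a−1)/b = 45/10 ≈ 4.50.

λ̂_MAP = 4.50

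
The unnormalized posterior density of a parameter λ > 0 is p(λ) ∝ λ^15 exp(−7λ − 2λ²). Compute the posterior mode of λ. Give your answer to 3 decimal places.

λ̂_MAP = 1.250

ℓ'(λ) = 15/λ − 7 − 4λ. Setting this to zero and multiplying by λ: 4λ² + 7λ − 15 = 0.
λ = (−7 + √(7² + 4·4·15)) / (2·4) = (−7 + √289) / 8 = (−7 + 17)/8 = 5/4.
ℓ''(λ) = −15/λ² − 4 < 0, confirming a maximum.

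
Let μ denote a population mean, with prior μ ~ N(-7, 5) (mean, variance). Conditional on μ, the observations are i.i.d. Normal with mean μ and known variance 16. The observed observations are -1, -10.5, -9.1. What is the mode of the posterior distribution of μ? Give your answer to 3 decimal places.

μ̂_MAP = -6.935

n = 3; x̄ = ((-1) + (-10.5) + (-9.1))/3 = -20.6/3 = -103/15 ≈ -6.8667.
For a Normal prior and Normal likelihood with known variance, the posterior is Normal; its mode equals its mean, the precision-weighted average.
Prior precision 1/σ₀² = 1/5 = 0.2; data precision n/σ² = 3/16 = 0.1875.
μ̂ = (0.2·(-7) + 0.1875·(-103/15)) / (0.2 + 0.1875) = (-2.6875)/0.3875 = -215/31 ≈ -6.935.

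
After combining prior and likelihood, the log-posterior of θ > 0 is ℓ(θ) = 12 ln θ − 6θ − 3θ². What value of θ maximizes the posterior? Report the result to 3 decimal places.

ℓ'(θ) = 12/θ − 6 − 6θ. Setting this to zero and multiplying by θ: 6θ² + 6θ − 12 = 0.
θ = (−6 + √(6² + 4·6·12)) / (2·6) = (−6 + √324) / 12 = (−6 + 18)/12 = 1.
ℓ''(θ) = −12/θ² − 6 < 0, confirming a maximum.

θ̂_MAP = 1.000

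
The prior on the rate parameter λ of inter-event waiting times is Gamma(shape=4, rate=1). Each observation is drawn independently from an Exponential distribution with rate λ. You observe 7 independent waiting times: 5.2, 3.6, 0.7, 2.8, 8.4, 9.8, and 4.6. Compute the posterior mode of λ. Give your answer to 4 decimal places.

The Exponential(rate=λ) likelihood is ∝ λ^n e^(−λΣtᵢ). Here n = 7 and Σtᵢ = 5.2 + 3.6 + 0.7 + 2.8 + 8.4 + 9.8 + 4.6 = 35.1.
Posterior ∝ λ^3e^(−1λ) · λ^7e^(−35.1λ) = λ^10e^(−36.1λ), i.e. Gamma(11, 36.1).
Mode = (a−1)/b = 10/36.1 ≈ 0.2770.

λ̂_MAP = 0.2770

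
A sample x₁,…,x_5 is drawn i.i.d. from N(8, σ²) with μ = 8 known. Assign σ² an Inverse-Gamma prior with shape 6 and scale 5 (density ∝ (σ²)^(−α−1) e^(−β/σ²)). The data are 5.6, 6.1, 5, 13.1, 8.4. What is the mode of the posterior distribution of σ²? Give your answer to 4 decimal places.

Sum of squared deviations about the known mean: SS = (5.6−8)² + (6.1−8)² + (5−8)² + (13.1−8)² + (8.4−8)² = 44.54.
The Normal likelihood contributes (σ²)^(−n/2) exp(−SS/(2σ²)), so the posterior is Inverse-Gamma(α + n/2, β + SS/2) = Inverse-Gamma(8.5, 27.27).
The mode of Inverse-Gamma(a, b) is b/(a+1) = 27.27/9.5 ≈ 2.8705.

σ̂²_MAP = 2.8705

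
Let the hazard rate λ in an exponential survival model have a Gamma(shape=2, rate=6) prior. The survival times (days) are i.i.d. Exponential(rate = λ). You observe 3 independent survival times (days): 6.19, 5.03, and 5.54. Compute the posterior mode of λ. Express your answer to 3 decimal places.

λ̂_MAP = 0.176

The Exponential(rate=λ) likelihood is ∝ λ^n e^(−λΣtᵢ). Here n = 3 and Σtᵢ = 6.19 + 5.03 + 5.54 = 16.76.
Posterior ∝ λe^(−6λ) · λ^3e^(−16.76λ) = λ^4e^(−22.76λ), i.e. Gamma(5, 22.76).
Mode = (a−1)/b = 4/22.76 ≈ 0.176.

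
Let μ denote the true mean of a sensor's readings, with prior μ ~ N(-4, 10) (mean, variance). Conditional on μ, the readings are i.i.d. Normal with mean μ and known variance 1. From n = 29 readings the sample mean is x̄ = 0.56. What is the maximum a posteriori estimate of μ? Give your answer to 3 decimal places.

n = 29, x̄ = 0.56.
For a Normal prior and Normal likelihood with known variance, the posterior is Normal; its mode equals its mean, the precision-weighted average.
Prior precision 1/σ₀² = 1/10 = 0.1; data precision n/σ² = 29/1 = 29.
μ̂ = (0.1·(-4) + 29·0.56) / (0.1 + 29) = 15.84/29.1 = 264/485 ≈ 0.544.

μ̂_MAP = 0.544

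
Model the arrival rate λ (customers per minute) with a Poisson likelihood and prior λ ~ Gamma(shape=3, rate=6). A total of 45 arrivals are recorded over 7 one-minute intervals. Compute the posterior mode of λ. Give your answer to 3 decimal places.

λ̂_MAP = 3.615

Σxᵢ = 45, n = 7.
Posterior ∝ λ^2e^(−6λ) · λ^45e^(−7λ) = λ^47e^(−13λ), i.e. Gamma(shape=48, rate=13).
The mode of a Gamma(a, b) with a ≥ 1 (shape–rate) is (a−1)/b = 47/13 ≈ 3.615.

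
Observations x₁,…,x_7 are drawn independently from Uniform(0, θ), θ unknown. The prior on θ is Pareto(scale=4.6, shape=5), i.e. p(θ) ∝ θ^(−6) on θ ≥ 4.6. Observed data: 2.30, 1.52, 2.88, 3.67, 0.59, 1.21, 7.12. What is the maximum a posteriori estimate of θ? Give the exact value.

The Uniform(0, θ) likelihood is θ^(−n) for θ ≥ max(xᵢ), zero otherwise. Here max(xᵢ) = 7.12.
Posterior ∝ θ^(−6) · θ^(−7) = θ^(−13) on θ ≥ max(4.6, 7.12) = 7.12.
This density is strictly decreasing in θ, so the posterior mode lies at the lower boundary of the support.

θ̂_MAP = 7.12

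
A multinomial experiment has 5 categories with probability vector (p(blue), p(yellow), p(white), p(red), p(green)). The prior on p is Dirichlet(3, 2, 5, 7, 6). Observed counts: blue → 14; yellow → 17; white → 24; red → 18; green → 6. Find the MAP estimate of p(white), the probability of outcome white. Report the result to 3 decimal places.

The posterior is Dirichlet(αᵢ + nᵢ) = Dirichlet(17, 19, 29, 25, 12).
For a Dirichlet(a₁,…,a_K) with all aᵢ > 1, the mode has j-th component (aⱼ − 1)/(Σaᵢ − K).
Here Σaᵢ = 102 and K = 5, so p(white) = (29 − 1)/(102 − 5) = 28/97 ≈ 0.289.

MAP estimate of p(white) = 0.289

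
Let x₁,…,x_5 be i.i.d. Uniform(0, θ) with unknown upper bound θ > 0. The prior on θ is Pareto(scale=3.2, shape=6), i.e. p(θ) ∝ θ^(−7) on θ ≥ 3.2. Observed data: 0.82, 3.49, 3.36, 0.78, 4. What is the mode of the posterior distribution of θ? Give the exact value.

θ̂_MAP = 4

The Uniform(0, θ) likelihood is θ^(−n) for θ ≥ max(xᵢ), zero otherwise. Here max(xᵢ) = 4.
Posterior ∝ θ^(−7) · θ^(−5) = θ^(−12) on θ ≥ max(3.2, 4) = 4.
This density is strictly decreasing in θ, so the posterior mode lies at the lower boundary of the support.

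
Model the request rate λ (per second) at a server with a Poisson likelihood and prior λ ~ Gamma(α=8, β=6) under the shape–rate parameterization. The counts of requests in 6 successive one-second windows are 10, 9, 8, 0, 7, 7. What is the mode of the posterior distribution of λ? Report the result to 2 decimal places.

λ̂_MAP = 4.00

Σxᵢ = 10+9+8+0+7+7 = 41, with n = 6.
Posterior ∝ λ^7e^(−6λ) · λ^41e^(−6λ) = λ^48e^(−12λ), i.e. Gamma(shape=49, rate=12).
The mode of a Gamma(a, b) with a ≥ 1 (shape–rate) is (a−1)/b = 48/12 ≈ 4.00.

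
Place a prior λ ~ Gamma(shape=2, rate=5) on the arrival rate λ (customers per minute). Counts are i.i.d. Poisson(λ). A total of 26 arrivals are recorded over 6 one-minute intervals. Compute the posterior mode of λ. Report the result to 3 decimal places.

λ̂_MAP = 2.455

Σxᵢ = 26, n = 6.
Posterior ∝ λe^(−5λ) · λ^26e^(−6λ) = λ^27e^(−11λ), i.e. Gamma(shape=28, rate=11).
The mode of a Gamma(a, b) with a ≥ 1 (shape–rate) is (a−1)/b = 27/11 ≈ 2.455.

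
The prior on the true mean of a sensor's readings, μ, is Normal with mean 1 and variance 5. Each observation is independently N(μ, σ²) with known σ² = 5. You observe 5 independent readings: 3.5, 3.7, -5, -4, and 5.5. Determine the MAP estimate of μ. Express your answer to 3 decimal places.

n = 5; x̄ = (3.5 + 3.7 + (-5) + (-4) + 5.5)/5 = 3.7/5 = 0.74.
For a Normal prior and Normal likelihood with known variance, the posterior is Normal; its mode equals its mean, the precision-weighted average.
Prior precision 1/σ₀² = 1/5 = 0.2; data precision n/σ² = 5/5 = 1.
μ̂ = (0.2·1 + 1·0.74) / (0.2 + 1) = 0.94/1.2 = 47/60 ≈ 0.783.

μ̂_MAP = 0.783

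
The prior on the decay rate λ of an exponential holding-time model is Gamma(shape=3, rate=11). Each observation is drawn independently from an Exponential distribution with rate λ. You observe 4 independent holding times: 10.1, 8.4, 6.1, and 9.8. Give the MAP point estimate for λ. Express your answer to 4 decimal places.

The Exponential(rate=λ) likelihood is ∝ λ^n e^(−λΣtᵢ). Here n = 4 and Σtᵢ = 10.1 + 8.4 + 6.1 + 9.8 = 34.4.
Posterior ∝ λ^2e^(−11λ) · λ^4e^(−34.4λ) = λ^6e^(−45.4λ), i.e. Gamma(7, 45.4).
Mode = (a−1)/b = 6/45.4 ≈ 0.1322.

λ̂_MAP = 0.1322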